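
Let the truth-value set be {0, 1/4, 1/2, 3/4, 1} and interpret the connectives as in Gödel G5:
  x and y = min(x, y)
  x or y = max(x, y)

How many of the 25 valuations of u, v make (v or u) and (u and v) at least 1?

value 1: 1 assignment (counts)
value 3/4: 3 assignments
value 1/2: 5 assignments
value 1/4: 7 assignments
value 0: 9 assignments
So 1 of the 25 assignments meets the threshold.

1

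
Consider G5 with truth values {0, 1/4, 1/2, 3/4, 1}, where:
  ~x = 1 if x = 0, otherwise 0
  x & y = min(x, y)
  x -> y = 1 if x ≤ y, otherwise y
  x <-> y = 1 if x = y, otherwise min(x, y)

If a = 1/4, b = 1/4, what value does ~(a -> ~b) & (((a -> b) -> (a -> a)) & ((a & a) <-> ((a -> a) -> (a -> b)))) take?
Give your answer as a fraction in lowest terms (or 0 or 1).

1/4

~b = ~1/4 = 0
a -> ~b = 1/4 -> 0 = 0
~(a -> ~b) = ~0 = 1
a -> b = 1/4 -> 1/4 = 1
a -> a = 1/4 -> 1/4 = 1
(a -> b) -> (a -> a) = 1 -> 1 = 1
a & a = 1/4 & 1/4 = 1/4
a -> a = 1/4 -> 1/4 = 1
a -> b = 1/4 -> 1/4 = 1
(a -> a) -> (a -> b) = 1 -> 1 = 1
(a & a) <-> ((a -> a) -> (a -> b)) = 1/4 <-> 1 = 1/4
((a -> b) -> (a -> a)) & ((a & a) <-> ((a -> a) -> (a -> b))) = 1 & 1/4 = 1/4
~(a -> ~b) & (((a -> b) -> (a -> a)) & ((a & a) <-> ((a -> a) -> (a -> b)))) = 1 & 1/4 = 1/4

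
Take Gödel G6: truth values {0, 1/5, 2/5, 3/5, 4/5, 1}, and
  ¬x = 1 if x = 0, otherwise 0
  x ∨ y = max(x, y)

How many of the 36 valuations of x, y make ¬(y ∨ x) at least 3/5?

value 1: 1 assignment (counts)
value 0: 35 assignments
So 1 of the 36 assignments meets the threshold.

1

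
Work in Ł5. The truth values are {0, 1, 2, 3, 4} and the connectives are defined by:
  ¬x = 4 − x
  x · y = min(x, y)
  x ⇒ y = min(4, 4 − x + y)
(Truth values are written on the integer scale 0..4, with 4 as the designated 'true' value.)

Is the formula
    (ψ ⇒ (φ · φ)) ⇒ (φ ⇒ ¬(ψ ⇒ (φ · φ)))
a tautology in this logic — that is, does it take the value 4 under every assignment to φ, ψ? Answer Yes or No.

Counterexample: take φ = 1, ψ = 0.
φ · φ = 1 · 1 = 1
ψ ⇒ (φ · φ) = 0 ⇒ 1 = 4
φ · φ = 1 · 1 = 1
ψ ⇒ (φ · φ) = 0 ⇒ 1 = 4
¬(ψ ⇒ (φ · φ)) = ¬4 = 0
φ ⇒ ¬(ψ ⇒ (φ · φ)) = 1 ⇒ 0 = 3
(ψ ⇒ (φ · φ)) ⇒ (φ ⇒ ¬(ψ ⇒ (φ · φ))) = 4 ⇒ 3 = 3
This gives 3 ≠ 4.

No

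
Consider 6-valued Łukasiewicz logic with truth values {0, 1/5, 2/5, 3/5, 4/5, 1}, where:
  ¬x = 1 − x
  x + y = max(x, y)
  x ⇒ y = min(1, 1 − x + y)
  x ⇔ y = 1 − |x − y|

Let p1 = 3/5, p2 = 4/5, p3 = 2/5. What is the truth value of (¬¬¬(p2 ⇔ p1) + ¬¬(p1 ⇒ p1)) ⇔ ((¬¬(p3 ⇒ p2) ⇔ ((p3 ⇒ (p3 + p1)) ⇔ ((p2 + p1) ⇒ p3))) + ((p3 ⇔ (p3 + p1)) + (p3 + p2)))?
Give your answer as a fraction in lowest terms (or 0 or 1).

4/5

p2 ⇔ p1 = 4/5 ⇔ 3/5 = 4/5
¬(p2 ⇔ p1) = ¬4/5 = 1/5
¬¬(p2 ⇔ p1) = ¬1/5 = 4/5
¬¬¬(p2 ⇔ p1) = ¬4/5 = 1/5
p1 ⇒ p1 = 3/5 ⇒ 3/5 = 1
¬(p1 ⇒ p1) = ¬1 = 0
¬¬(p1 ⇒ p1) = ¬0 = 1
¬¬¬(p2 ⇔ p1) + ¬¬(p1 ⇒ p1) = 1/5 + 1 = 1
p3 ⇒ p2 = 2/5 ⇒ 4/5 = 1
¬(p3 ⇒ p2) = ¬1 = 0
¬¬(p3 ⇒ p2) = ¬0 = 1
p3 + p1 = 2/5 + 3/5 = 3/5
p3 ⇒ (p3 + p1) = 2/5 ⇒ 3/5 = 1
p2 + p1 = 4/5 + 3/5 = 4/5
(p2 + p1) ⇒ p3 = 4/5 ⇒ 2/5 = 3/5
(p3 ⇒ (p3 + p1)) ⇔ ((p2 + p1) ⇒ p3) = 1 ⇔ 3/5 = 3/5
¬¬(p3 ⇒ p2) ⇔ ((p3 ⇒ (p3 + p1)) ⇔ ((p2 + p1) ⇒ p3)) = 1 ⇔ 3/5 = 3/5
p3 + p1 = 2/5 + 3/5 = 3/5
p3 ⇔ (p3 + p1) = 2/5 ⇔ 3/5 = 4/5
p3 + p2 = 2/5 + 4/5 = 4/5
(p3 ⇔ (p3 + p1)) + (p3 + p2) = 4/5 + 4/5 = 4/5
(¬¬(p3 ⇒ p2) ⇔ ((p3 ⇒ (p3 + p1)) ⇔ ((p2 + p1) ⇒ p3))) + ((p3 ⇔ (p3 + p1)) + (p3 + p2)) = 3/5 + 4/5 = 4/5
(¬¬¬(p2 ⇔ p1) + ¬¬(p1 ⇒ p1)) ⇔ ((¬¬(p3 ⇒ p2) ⇔ ((p3 ⇒ (p3 + p1)) ⇔ ((p2 + p1) ⇒ p3))) + ((p3 ⇔ (p3 + p1)) + (p3 + p2))) = 1 ⇔ 4/5 = 4/5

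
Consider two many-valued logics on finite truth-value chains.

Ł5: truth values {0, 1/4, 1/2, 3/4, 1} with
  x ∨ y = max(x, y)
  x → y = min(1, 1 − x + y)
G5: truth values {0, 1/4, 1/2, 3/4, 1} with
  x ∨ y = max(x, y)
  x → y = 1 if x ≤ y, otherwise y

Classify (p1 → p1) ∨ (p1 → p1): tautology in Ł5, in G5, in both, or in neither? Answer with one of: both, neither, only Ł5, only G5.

In Ł5: every assignment gives 1 — tautology.
In G5: every assignment gives 1 — tautology.

both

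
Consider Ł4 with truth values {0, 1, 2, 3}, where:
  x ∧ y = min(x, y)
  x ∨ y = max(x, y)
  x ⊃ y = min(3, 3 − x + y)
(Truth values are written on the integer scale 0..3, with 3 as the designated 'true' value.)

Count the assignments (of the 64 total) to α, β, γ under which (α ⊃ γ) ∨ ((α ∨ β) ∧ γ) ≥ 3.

value 3: 40 assignments (counts)
value 2: 12 assignments
value 1: 8 assignments
value 0: 4 assignments
So 40 of the 64 assignments meet the threshold.

40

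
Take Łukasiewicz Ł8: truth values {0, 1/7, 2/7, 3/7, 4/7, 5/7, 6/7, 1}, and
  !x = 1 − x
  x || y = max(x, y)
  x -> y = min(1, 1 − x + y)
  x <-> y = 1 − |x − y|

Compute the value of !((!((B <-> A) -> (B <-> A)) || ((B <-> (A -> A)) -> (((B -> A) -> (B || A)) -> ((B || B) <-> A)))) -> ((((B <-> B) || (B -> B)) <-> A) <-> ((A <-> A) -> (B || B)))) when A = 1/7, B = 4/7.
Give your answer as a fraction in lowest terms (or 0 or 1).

3/7

B <-> A = 4/7 <-> 1/7 = 4/7
B <-> A = 4/7 <-> 1/7 = 4/7
(B <-> A) -> (B <-> A) = 4/7 -> 4/7 = 1
!((B <-> A) -> (B <-> A)) = !1 = 0
A -> A = 1/7 -> 1/7 = 1
B <-> (A -> A) = 4/7 <-> 1 = 4/7
B -> A = 4/7 -> 1/7 = 4/7
B || A = 4/7 || 1/7 = 4/7
(B -> A) -> (B || A) = 4/7 -> 4/7 = 1
B || B = 4/7 || 4/7 = 4/7
(B || B) <-> A = 4/7 <-> 1/7 = 4/7
((B -> A) -> (B || A)) -> ((B || B) <-> A) = 1 -> 4/7 = 4/7
(B <-> (A -> A)) -> (((B -> A) -> (B || A)) -> ((B || B) <-> A)) = 4/7 -> 4/7 = 1
!((B <-> A) -> (B <-> A)) || ((B <-> (A -> A)) -> (((B -> A) -> (B || A)) -> ((B || B) <-> A))) = 0 || 1 = 1
B <-> B = 4/7 <-> 4/7 = 1
B -> B = 4/7 -> 4/7 = 1
(B <-> B) || (B -> B) = 1 || 1 = 1
((B <-> B) || (B -> B)) <-> A = 1 <-> 1/7 = 1/7
A <-> A = 1/7 <-> 1/7 = 1
B || B = 4/7 || 4/7 = 4/7
(A <-> A) -> (B || B) = 1 -> 4/7 = 4/7
(((B <-> B) || (B -> B)) <-> A) <-> ((A <-> A) -> (B || B)) = 1/7 <-> 4/7 = 4/7
(!((B <-> A) -> (B <-> A)) || ((B <-> (A -> A)) -> (((B -> A) -> (B || A)) -> ((B || B) <-> A)))) -> ((((B <-> B) || (B -> B)) <-> A) <-> ((A <-> A) -> (B || B))) = 1 -> 4/7 = 4/7
!((!((B <-> A) -> (B <-> A)) || ((B <-> (A -> A)) -> (((B -> A) -> (B || A)) -> ((B || B) <-> A)))) -> ((((B <-> B) || (B -> B)) <-> A) <-> ((A <-> A) -> (B || B)))) = !4/7 = 3/7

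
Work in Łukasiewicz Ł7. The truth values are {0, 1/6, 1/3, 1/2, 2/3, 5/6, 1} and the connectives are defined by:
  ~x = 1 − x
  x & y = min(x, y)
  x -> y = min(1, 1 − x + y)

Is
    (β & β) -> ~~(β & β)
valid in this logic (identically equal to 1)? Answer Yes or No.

Yes

β = 0 ↦ 1
β = 1/6 ↦ 1
β = 1/3 ↦ 1
β = 1/2 ↦ 1
β = 2/3 ↦ 1
β = 5/6 ↦ 1
β = 1 ↦ 1
Every assignment gives a value ≥ 1.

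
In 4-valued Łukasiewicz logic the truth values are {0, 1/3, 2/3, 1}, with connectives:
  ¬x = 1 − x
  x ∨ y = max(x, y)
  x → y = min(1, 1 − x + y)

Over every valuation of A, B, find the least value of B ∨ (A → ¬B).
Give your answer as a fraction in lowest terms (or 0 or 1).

Take A = 2/3, B = 2/3:
¬B = ¬2/3 = 1/3
A → ¬B = 2/3 → 1/3 = 2/3
B ∨ (A → ¬B) = 2/3 ∨ 2/3 = 2/3
No assignment yields a value below 2/3, so this is the minimum.

2/3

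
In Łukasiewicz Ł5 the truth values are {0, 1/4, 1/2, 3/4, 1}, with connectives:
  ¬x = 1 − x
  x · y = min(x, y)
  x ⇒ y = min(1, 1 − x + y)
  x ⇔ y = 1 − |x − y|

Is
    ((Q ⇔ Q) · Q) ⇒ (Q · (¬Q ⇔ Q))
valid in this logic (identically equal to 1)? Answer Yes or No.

Counterexample: take Q = 3/4.
Q ⇔ Q = 3/4 ⇔ 3/4 = 1
(Q ⇔ Q) · Q = 1 · 3/4 = 3/4
¬Q = ¬3/4 = 1/4
¬Q ⇔ Q = 1/4 ⇔ 3/4 = 1/2
Q · (¬Q ⇔ Q) = 3/4 · 1/2 = 1/2
((Q ⇔ Q) · Q) ⇒ (Q · (¬Q ⇔ Q)) = 3/4 ⇒ 1/2 = 3/4
This gives 3/4 ≠ 1.

No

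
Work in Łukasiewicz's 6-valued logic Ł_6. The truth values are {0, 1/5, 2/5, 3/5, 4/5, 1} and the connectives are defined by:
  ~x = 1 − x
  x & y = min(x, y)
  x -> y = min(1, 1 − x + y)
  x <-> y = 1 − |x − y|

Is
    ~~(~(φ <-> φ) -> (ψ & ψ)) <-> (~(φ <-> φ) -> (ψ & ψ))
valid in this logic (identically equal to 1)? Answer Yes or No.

At φ = 1, ψ = 3/5, for instance:
φ <-> φ = 1 <-> 1 = 1
~(φ <-> φ) = ~1 = 0
ψ & ψ = 3/5 & 3/5 = 3/5
~(φ <-> φ) -> (ψ & ψ) = 0 -> 3/5 = 1
~(~(φ <-> φ) -> (ψ & ψ)) = ~1 = 0
~~(~(φ <-> φ) -> (ψ & ψ)) = ~0 = 1
~~(~(φ <-> φ) -> (ψ & ψ)) <-> (~(φ <-> φ) -> (ψ & ψ)) = 1 <-> 1 = 1
and checking the remaining 35 assignments likewise gives ≥ 1 in every case.

Yes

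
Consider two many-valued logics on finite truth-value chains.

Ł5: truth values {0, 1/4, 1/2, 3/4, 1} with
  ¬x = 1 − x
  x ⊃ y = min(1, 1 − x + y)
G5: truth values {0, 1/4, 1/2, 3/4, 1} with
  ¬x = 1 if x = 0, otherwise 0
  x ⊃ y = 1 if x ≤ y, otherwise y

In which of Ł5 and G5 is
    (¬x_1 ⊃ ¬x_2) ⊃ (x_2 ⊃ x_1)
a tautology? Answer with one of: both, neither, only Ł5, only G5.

only Ł5

In Ł5: every assignment gives 1 — tautology.
In G5: at x_1 = 1/4, x_2 = 1/2 the value is 1/4 — not a tautology.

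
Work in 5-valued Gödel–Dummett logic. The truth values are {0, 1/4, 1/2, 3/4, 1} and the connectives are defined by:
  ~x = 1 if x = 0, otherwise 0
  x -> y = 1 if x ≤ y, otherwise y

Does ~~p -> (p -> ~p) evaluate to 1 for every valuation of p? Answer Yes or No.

No

Counterexample: take p = 1/4.
~p = ~1/4 = 0
~~p = ~0 = 1
p -> ~p = 1/4 -> 0 = 0
~~p -> (p -> ~p) = 1 -> 0 = 0
This gives 0 ≠ 1.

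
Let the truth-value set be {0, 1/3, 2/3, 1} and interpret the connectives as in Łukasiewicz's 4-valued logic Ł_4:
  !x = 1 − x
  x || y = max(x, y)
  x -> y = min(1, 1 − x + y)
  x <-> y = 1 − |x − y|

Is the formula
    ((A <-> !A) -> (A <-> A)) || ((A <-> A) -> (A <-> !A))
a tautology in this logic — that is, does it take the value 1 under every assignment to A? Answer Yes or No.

A = 0 ↦ 1
A = 1/3 ↦ 1
A = 2/3 ↦ 1
A = 1 ↦ 1
Every assignment gives a value ≥ 1.

Yes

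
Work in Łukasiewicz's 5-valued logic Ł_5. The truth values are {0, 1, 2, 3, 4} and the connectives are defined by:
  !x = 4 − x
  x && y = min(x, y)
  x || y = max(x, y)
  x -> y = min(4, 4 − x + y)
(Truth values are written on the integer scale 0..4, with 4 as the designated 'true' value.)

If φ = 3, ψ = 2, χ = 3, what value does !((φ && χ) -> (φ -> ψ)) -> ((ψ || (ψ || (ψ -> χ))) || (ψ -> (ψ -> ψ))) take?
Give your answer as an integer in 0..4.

4

φ && χ = 3 && 3 = 3
φ -> ψ = 3 -> 2 = 3
(φ && χ) -> (φ -> ψ) = 3 -> 3 = 4
!((φ && χ) -> (φ -> ψ)) = !4 = 0
ψ -> χ = 2 -> 3 = 4
ψ || (ψ -> χ) = 2 || 4 = 4
ψ || (ψ || (ψ -> χ)) = 2 || 4 = 4
ψ -> ψ = 2 -> 2 = 4
ψ -> (ψ -> ψ) = 2 -> 4 = 4
(ψ || (ψ || (ψ -> χ))) || (ψ -> (ψ -> ψ)) = 4 || 4 = 4
!((φ && χ) -> (φ -> ψ)) -> ((ψ || (ψ || (ψ -> χ))) || (ψ -> (ψ -> ψ))) = 0 -> 4 = 4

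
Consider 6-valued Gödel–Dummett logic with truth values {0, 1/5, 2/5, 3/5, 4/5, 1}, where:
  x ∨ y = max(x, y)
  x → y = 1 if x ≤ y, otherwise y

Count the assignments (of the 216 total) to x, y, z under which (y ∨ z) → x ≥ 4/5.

value 1: 91 assignments (counts)
value 4/5: 11 assignments (counts)
value 3/5: 20 assignments
value 2/5: 27 assignments
value 1/5: 32 assignments
value 0: 35 assignments
So 102 of the 216 assignments meet the threshold.

102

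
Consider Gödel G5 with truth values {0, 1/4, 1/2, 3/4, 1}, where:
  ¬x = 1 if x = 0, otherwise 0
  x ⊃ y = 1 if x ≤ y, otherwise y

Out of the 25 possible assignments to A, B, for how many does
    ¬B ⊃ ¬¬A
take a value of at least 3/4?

value 1: 24 assignments (counts)
value 0: 1 assignment
So 24 of the 25 assignments meet the threshold.

24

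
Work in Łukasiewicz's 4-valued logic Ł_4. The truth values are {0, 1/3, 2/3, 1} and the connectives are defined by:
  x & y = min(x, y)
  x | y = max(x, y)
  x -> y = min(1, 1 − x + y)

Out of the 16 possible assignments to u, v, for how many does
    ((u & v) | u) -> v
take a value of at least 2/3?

u = 0, v = 0 ↦ 1  ≥
u = 0, v = 1/3 ↦ 1  ≥
u = 0, v = 2/3 ↦ 1  ≥
u = 0, v = 1 ↦ 1  ≥
u = 1/3, v = 0 ↦ 2/3  ≥
u = 1/3, v = 1/3 ↦ 1  ≥
u = 1/3, v = 2/3 ↦ 1  ≥
u = 1/3, v = 1 ↦ 1  ≥
u = 2/3, v = 0 ↦ 1/3  <
u = 2/3, v = 1/3 ↦ 2/3  ≥
u = 2/3, v = 2/3 ↦ 1  ≥
u = 2/3, v = 1 ↦ 1  ≥
u = 1, v = 0 ↦ 0  <
u = 1, v = 1/3 ↦ 1/3  <
u = 1, v = 2/3 ↦ 2/3  ≥
u = 1, v = 1 ↦ 1  ≥
So 13 of the 16 assignments meet the threshold.

13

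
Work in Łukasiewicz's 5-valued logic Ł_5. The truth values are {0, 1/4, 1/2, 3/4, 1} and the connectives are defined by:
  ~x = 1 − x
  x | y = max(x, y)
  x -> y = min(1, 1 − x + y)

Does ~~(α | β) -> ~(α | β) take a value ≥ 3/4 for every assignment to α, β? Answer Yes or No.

No

Counterexample: take α = 0, β = 3/4.
α | β = 0 | 3/4 = 3/4
~(α | β) = ~3/4 = 1/4
~~(α | β) = ~1/4 = 3/4
~(α | β) = ~3/4 = 1/4
~~(α | β) -> ~(α | β) = 3/4 -> 1/4 = 1/2
This gives 1/2, which is below 3/4.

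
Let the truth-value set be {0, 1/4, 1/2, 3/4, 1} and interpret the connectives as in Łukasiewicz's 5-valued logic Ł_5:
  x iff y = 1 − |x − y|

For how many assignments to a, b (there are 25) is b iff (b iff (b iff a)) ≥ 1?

6

value 1: 6 assignments (counts)
value 3/4: 9 assignments
value 1/2: 5 assignments
value 1/4: 3 assignments
value 0: 2 assignments
So 6 of the 25 assignments meet the threshold.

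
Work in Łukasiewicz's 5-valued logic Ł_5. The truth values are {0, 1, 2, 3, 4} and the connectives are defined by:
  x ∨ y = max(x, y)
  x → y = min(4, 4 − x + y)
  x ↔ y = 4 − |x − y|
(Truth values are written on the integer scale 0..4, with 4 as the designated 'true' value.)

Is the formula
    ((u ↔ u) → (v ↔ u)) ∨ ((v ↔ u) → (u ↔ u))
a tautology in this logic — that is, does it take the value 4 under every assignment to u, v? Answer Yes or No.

At u = 3, v = 0, for instance:
u ↔ u = 3 ↔ 3 = 4
v ↔ u = 0 ↔ 3 = 1
(u ↔ u) → (v ↔ u) = 4 → 1 = 1
(v ↔ u) → (u ↔ u) = 1 → 4 = 4
((u ↔ u) → (v ↔ u)) ∨ ((v ↔ u) → (u ↔ u)) = 1 ∨ 4 = 4
and checking the remaining 24 assignments likewise gives ≥ 4 in every case.

Yes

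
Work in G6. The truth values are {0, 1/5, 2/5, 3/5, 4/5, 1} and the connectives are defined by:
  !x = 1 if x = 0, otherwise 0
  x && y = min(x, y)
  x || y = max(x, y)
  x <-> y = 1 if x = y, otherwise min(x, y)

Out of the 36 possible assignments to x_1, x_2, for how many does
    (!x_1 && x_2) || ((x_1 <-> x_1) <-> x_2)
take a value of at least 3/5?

value 1: 6 assignments (counts)
value 4/5: 6 assignments (counts)
value 3/5: 6 assignments (counts)
value 2/5: 6 assignments
value 1/5: 6 assignments
value 0: 6 assignments
So 18 of the 36 assignments meet the threshold.

18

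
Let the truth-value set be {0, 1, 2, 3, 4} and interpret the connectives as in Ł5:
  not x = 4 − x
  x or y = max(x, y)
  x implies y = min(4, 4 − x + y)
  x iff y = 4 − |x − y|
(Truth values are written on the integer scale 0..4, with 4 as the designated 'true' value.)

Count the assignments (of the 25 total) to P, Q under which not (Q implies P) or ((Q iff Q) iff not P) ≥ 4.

5

value 4: 5 assignments (counts)
value 3: 5 assignments
value 2: 5 assignments
value 1: 5 assignments
value 0: 5 assignments
So 5 of the 25 assignments meet the threshold.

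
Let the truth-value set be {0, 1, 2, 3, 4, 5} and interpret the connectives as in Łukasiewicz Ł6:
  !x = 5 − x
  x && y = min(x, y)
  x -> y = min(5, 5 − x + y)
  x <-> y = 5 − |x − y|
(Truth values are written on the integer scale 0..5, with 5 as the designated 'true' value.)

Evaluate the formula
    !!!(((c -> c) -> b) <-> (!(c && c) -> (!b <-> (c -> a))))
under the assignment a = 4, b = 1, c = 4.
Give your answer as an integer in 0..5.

c -> c = 4 -> 4 = 5
(c -> c) -> b = 5 -> 1 = 1
c && c = 4 && 4 = 4
!(c && c) = !4 = 1
!b = !1 = 4
c -> a = 4 -> 4 = 5
!b <-> (c -> a) = 4 <-> 5 = 4
!(c && c) -> (!b <-> (c -> a)) = 1 -> 4 = 5
((c -> c) -> b) <-> (!(c && c) -> (!b <-> (c -> a))) = 1 <-> 5 = 1
!(((c -> c) -> b) <-> (!(c && c) -> (!b <-> (c -> a)))) = !1 = 4
!!(((c -> c) -> b) <-> (!(c && c) -> (!b <-> (c -> a)))) = !4 = 1
!!!(((c -> c) -> b) <-> (!(c && c) -> (!b <-> (c -> a)))) = !1 = 4

4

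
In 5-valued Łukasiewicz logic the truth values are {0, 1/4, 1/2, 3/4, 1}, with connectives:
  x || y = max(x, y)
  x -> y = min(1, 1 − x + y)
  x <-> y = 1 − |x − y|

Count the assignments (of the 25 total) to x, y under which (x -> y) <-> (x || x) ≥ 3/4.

value 1: 3 assignments (counts)
value 3/4: 5 assignments (counts)
value 1/2: 6 assignments
value 1/4: 5 assignments
value 0: 6 assignments
So 8 of the 25 assignments meet the threshold.

8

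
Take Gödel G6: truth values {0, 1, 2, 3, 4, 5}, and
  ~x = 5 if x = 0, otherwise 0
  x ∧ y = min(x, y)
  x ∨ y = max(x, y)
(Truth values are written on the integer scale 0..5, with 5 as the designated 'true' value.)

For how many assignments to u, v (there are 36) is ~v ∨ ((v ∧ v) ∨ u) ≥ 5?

value 5: 16 assignments (counts)
value 4: 8 assignments
value 3: 6 assignments
value 2: 4 assignments
value 1: 2 assignments
So 16 of the 36 assignments meet the threshold.

16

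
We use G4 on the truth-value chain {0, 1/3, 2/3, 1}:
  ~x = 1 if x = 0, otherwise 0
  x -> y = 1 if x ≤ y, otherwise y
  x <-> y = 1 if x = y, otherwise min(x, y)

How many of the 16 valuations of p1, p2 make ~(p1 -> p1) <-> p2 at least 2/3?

p1 = 0, p2 = 0 ↦ 1  ≥
p1 = 0, p2 = 1/3 ↦ 0  <
p1 = 0, p2 = 2/3 ↦ 0  <
p1 = 0, p2 = 1 ↦ 0  <
p1 = 1/3, p2 = 0 ↦ 1  ≥
p1 = 1/3, p2 = 1/3 ↦ 0  <
p1 = 1/3, p2 = 2/3 ↦ 0  <
p1 = 1/3, p2 = 1 ↦ 0  <
p1 = 2/3, p2 = 0 ↦ 1  ≥
p1 = 2/3, p2 = 1/3 ↦ 0  <
p1 = 2/3, p2 = 2/3 ↦ 0  <
p1 = 2/3, p2 = 1 ↦ 0  <
p1 = 1, p2 = 0 ↦ 1  ≥
p1 = 1, p2 = 1/3 ↦ 0  <
p1 = 1, p2 = 2/3 ↦ 0  <
p1 = 1, p2 = 1 ↦ 0  <
So 4 of the 16 assignments meet the threshold.

4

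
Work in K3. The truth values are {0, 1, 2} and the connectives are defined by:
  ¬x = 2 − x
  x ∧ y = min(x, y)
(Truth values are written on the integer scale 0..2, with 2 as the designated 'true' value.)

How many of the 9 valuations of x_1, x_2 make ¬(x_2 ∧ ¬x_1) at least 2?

5

x_1 = 0, x_2 = 0 ↦ 2  ≥
x_1 = 0, x_2 = 1 ↦ 1  <
x_1 = 0, x_2 = 2 ↦ 0  <
x_1 = 1, x_2 = 0 ↦ 2  ≥
x_1 = 1, x_2 = 1 ↦ 1  <
x_1 = 1, x_2 = 2 ↦ 1  <
x_1 = 2, x_2 = 0 ↦ 2  ≥
x_1 = 2, x_2 = 1 ↦ 2  ≥
x_1 = 2, x_2 = 2 ↦ 2  ≥
So 5 of the 9 assignments meet the threshold.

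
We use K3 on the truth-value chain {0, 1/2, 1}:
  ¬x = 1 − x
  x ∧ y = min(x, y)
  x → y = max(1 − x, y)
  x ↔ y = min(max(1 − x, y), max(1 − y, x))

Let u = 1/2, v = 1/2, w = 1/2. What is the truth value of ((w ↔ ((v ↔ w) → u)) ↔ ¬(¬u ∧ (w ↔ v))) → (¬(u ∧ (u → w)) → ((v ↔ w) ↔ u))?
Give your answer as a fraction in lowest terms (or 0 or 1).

v ↔ w = 1/2 ↔ 1/2 = 1/2
(v ↔ w) → u = 1/2 → 1/2 = 1/2
w ↔ ((v ↔ w) → u) = 1/2 ↔ 1/2 = 1/2
¬u = ¬1/2 = 1/2
w ↔ v = 1/2 ↔ 1/2 = 1/2
¬u ∧ (w ↔ v) = 1/2 ∧ 1/2 = 1/2
¬(¬u ∧ (w ↔ v)) = ¬1/2 = 1/2
(w ↔ ((v ↔ w) → u)) ↔ ¬(¬u ∧ (w ↔ v)) = 1/2 ↔ 1/2 = 1/2
u → w = 1/2 → 1/2 = 1/2
u ∧ (u → w) = 1/2 ∧ 1/2 = 1/2
¬(u ∧ (u → w)) = ¬1/2 = 1/2
v ↔ w = 1/2 ↔ 1/2 = 1/2
(v ↔ w) ↔ u = 1/2 ↔ 1/2 = 1/2
¬(u ∧ (u → w)) → ((v ↔ w) ↔ u) = 1/2 → 1/2 = 1/2
((w ↔ ((v ↔ w) → u)) ↔ ¬(¬u ∧ (w ↔ v))) → (¬(u ∧ (u → w)) → ((v ↔ w) ↔ u)) = 1/2 → 1/2 = 1/2

1/2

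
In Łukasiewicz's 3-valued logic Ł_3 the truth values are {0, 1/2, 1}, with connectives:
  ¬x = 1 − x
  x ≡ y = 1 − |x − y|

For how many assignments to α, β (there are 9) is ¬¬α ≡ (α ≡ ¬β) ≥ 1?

α = 0, β = 0 ↦ 1  ≥
α = 0, β = 1/2 ↦ 1/2  <
α = 0, β = 1 ↦ 0  <
α = 1/2, β = 0 ↦ 1  ≥
α = 1/2, β = 1/2 ↦ 1/2  <
α = 1/2, β = 1 ↦ 1  ≥
α = 1, β = 0 ↦ 1  ≥
α = 1, β = 1/2 ↦ 1/2  <
α = 1, β = 1 ↦ 0  <
So 4 of the 9 assignments meet the threshold.

4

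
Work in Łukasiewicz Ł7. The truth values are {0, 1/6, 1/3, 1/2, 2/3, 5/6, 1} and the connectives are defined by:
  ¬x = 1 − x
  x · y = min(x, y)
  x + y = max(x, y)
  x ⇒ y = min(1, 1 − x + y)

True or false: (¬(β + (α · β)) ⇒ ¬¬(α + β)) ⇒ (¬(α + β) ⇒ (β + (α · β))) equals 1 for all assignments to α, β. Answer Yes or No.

At α = 1/2, β = 1/2, for instance:
α · β = 1/2 · 1/2 = 1/2
β + (α · β) = 1/2 + 1/2 = 1/2
¬(β + (α · β)) = ¬1/2 = 1/2
α + β = 1/2 + 1/2 = 1/2
¬(α + β) = ¬1/2 = 1/2
¬¬(α + β) = ¬1/2 = 1/2
¬(β + (α · β)) ⇒ ¬¬(α + β) = 1/2 ⇒ 1/2 = 1
¬(α + β) ⇒ (β + (α · β)) = 1/2 ⇒ 1/2 = 1
(¬(β + (α · β)) ⇒ ¬¬(α + β)) ⇒ (¬(α + β) ⇒ (β + (α · β))) = 1 ⇒ 1 = 1
and checking the remaining 48 assignments likewise gives ≥ 1 in every case.

Yes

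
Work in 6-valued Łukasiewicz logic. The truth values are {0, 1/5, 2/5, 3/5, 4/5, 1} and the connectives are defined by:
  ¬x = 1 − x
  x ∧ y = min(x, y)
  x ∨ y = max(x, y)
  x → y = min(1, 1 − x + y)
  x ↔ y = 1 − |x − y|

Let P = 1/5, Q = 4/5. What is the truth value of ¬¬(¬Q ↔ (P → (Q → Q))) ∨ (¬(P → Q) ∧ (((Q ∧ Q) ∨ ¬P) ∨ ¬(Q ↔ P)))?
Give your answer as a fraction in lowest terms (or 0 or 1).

¬Q = ¬4/5 = 1/5
Q → Q = 4/5 → 4/5 = 1
P → (Q → Q) = 1/5 → 1 = 1
¬Q ↔ (P → (Q → Q)) = 1/5 ↔ 1 = 1/5
¬(¬Q ↔ (P → (Q → Q))) = ¬1/5 = 4/5
¬¬(¬Q ↔ (P → (Q → Q))) = ¬4/5 = 1/5
P → Q = 1/5 → 4/5 = 1
¬(P → Q) = ¬1 = 0
Q ∧ Q = 4/5 ∧ 4/5 = 4/5
¬P = ¬1/5 = 4/5
(Q ∧ Q) ∨ ¬P = 4/5 ∨ 4/5 = 4/5
Q ↔ P = 4/5 ↔ 1/5 = 2/5
¬(Q ↔ P) = ¬2/5 = 3/5
((Q ∧ Q) ∨ ¬P) ∨ ¬(Q ↔ P) = 4/5 ∨ 3/5 = 4/5
¬(P → Q) ∧ (((Q ∧ Q) ∨ ¬P) ∨ ¬(Q ↔ P)) = 0 ∧ 4/5 = 0
¬¬(¬Q ↔ (P → (Q → Q))) ∨ (¬(P → Q) ∧ (((Q ∧ Q) ∨ ¬P) ∨ ¬(Q ↔ P))) = 1/5 ∨ 0 = 1/5

1/5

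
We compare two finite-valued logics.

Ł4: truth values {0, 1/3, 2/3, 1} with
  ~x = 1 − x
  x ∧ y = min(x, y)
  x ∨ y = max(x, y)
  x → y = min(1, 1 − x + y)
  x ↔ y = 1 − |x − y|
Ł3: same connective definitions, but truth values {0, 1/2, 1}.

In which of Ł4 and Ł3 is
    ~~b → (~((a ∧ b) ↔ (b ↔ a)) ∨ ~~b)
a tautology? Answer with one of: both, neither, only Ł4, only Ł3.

In Ł4: every assignment gives 1 — tautology.
In Ł3: every assignment gives 1 — tautology.

both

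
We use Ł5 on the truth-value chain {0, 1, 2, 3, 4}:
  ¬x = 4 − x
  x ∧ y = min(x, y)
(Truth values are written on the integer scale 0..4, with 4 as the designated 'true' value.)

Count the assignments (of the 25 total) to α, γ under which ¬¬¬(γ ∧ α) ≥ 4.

9

value 4: 9 assignments (counts)
value 3: 7 assignments
value 2: 5 assignments
value 1: 3 assignments
value 0: 1 assignment
So 9 of the 25 assignments meet the threshold.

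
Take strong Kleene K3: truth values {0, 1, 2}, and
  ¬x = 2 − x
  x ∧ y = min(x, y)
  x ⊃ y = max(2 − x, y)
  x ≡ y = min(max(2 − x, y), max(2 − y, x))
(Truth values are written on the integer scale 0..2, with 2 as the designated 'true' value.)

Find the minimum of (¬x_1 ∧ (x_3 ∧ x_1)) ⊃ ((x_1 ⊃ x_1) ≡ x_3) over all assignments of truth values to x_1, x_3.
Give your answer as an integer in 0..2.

Take x_1 = 1, x_3 = 1:
¬x_1 = ¬1 = 1
x_3 ∧ x_1 = 1 ∧ 1 = 1
¬x_1 ∧ (x_3 ∧ x_1) = 1 ∧ 1 = 1
x_1 ⊃ x_1 = 1 ⊃ 1 = 1
(x_1 ⊃ x_1) ≡ x_3 = 1 ≡ 1 = 1
(¬x_1 ∧ (x_3 ∧ x_1)) ⊃ ((x_1 ⊃ x_1) ≡ x_3) = 1 ⊃ 1 = 1
No assignment yields a value below 1, so this is the minimum.

1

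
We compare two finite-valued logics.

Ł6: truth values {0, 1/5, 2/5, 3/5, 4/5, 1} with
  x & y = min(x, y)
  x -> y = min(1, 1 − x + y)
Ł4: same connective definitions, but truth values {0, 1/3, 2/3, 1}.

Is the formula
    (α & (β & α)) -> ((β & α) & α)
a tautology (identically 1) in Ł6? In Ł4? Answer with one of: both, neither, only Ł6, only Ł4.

both

In Ł6: every assignment gives 1 — tautology.
In Ł4: every assignment gives 1 — tautology.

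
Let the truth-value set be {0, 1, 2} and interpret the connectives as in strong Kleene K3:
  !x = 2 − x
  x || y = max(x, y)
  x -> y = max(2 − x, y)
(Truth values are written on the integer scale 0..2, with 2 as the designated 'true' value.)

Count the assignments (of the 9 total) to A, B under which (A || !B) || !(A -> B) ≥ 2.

5

A = 0, B = 0 ↦ 2  ≥
A = 0, B = 1 ↦ 1  <
A = 0, B = 2 ↦ 0  <
A = 1, B = 0 ↦ 2  ≥
A = 1, B = 1 ↦ 1  <
A = 1, B = 2 ↦ 1  <
A = 2, B = 0 ↦ 2  ≥
A = 2, B = 1 ↦ 2  ≥
A = 2, B = 2 ↦ 2  ≥
So 5 of the 9 assignments meet the threshold.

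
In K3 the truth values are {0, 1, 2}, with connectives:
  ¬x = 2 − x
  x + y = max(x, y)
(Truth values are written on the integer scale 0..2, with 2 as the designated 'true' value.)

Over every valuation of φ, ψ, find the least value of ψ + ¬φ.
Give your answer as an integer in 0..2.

0

Take φ = 2, ψ = 0:
¬φ = ¬2 = 0
ψ + ¬φ = 0 + 0 = 0
No assignment yields a value below 0, so this is the minimum.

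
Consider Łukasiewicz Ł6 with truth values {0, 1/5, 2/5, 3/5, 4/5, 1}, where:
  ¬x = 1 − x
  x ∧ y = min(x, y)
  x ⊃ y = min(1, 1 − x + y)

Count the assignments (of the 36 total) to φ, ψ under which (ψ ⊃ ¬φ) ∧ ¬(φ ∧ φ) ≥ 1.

6

value 1: 6 assignments (counts)
value 4/5: 6 assignments
value 3/5: 6 assignments
value 2/5: 6 assignments
value 1/5: 6 assignments
value 0: 6 assignments
So 6 of the 36 assignments meet the threshold.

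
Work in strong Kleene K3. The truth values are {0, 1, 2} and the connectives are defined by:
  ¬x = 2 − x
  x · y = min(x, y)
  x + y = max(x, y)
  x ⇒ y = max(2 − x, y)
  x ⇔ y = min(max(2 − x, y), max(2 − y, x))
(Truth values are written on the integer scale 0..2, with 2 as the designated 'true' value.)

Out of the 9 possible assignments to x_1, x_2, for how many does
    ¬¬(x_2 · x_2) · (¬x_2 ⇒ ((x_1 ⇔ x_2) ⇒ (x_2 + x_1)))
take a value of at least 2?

x_1 = 0, x_2 = 0 ↦ 0  <
x_1 = 0, x_2 = 1 ↦ 1  <
x_1 = 0, x_2 = 2 ↦ 2  ≥
x_1 = 1, x_2 = 0 ↦ 0  <
x_1 = 1, x_2 = 1 ↦ 1  <
x_1 = 1, x_2 = 2 ↦ 2  ≥
x_1 = 2, x_2 = 0 ↦ 0  <
x_1 = 2, x_2 = 1 ↦ 1  <
x_1 = 2, x_2 = 2 ↦ 2  ≥
So 3 of the 9 assignments meet the threshold.

3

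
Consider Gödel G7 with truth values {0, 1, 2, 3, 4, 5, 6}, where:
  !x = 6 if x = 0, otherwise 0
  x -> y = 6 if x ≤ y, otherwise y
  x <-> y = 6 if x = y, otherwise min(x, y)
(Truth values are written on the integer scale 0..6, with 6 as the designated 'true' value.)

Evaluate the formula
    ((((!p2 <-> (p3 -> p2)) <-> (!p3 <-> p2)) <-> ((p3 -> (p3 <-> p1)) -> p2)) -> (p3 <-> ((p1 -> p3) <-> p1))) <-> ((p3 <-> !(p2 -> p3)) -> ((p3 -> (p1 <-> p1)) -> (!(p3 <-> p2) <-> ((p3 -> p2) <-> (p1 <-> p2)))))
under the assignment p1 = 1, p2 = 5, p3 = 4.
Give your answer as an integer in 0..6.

1

!p2 = !5 = 0
p3 -> p2 = 4 -> 5 = 6
!p2 <-> (p3 -> p2) = 0 <-> 6 = 0
!p3 = !4 = 0
!p3 <-> p2 = 0 <-> 5 = 0
(!p2 <-> (p3 -> p2)) <-> (!p3 <-> p2) = 0 <-> 0 = 6
p3 <-> p1 = 4 <-> 1 = 1
p3 -> (p3 <-> p1) = 4 -> 1 = 1
(p3 -> (p3 <-> p1)) -> p2 = 1 -> 5 = 6
((!p2 <-> (p3 -> p2)) <-> (!p3 <-> p2)) <-> ((p3 -> (p3 <-> p1)) -> p2) = 6 <-> 6 = 6
p1 -> p3 = 1 -> 4 = 6
(p1 -> p3) <-> p1 = 6 <-> 1 = 1
p3 <-> ((p1 -> p3) <-> p1) = 4 <-> 1 = 1
(((!p2 <-> (p3 -> p2)) <-> (!p3 <-> p2)) <-> ((p3 -> (p3 <-> p1)) -> p2)) -> (p3 <-> ((p1 -> p3) <-> p1)) = 6 -> 1 = 1
p2 -> p3 = 5 -> 4 = 4
!(p2 -> p3) = !4 = 0
p3 <-> !(p2 -> p3) = 4 <-> 0 = 0
p1 <-> p1 = 1 <-> 1 = 6
p3 -> (p1 <-> p1) = 4 -> 6 = 6
p3 <-> p2 = 4 <-> 5 = 4
!(p3 <-> p2) = !4 = 0
p3 -> p2 = 4 -> 5 = 6
p1 <-> p2 = 1 <-> 5 = 1
(p3 -> p2) <-> (p1 <-> p2) = 6 <-> 1 = 1
!(p3 <-> p2) <-> ((p3 -> p2) <-> (p1 <-> p2)) = 0 <-> 1 = 0
(p3 -> (p1 <-> p1)) -> (!(p3 <-> p2) <-> ((p3 -> p2) <-> (p1 <-> p2))) = 6 -> 0 = 0
(p3 <-> !(p2 -> p3)) -> ((p3 -> (p1 <-> p1)) -> (!(p3 <-> p2) <-> ((p3 -> p2) <-> (p1 <-> p2)))) = 0 -> 0 = 6
((((!p2 <-> (p3 -> p2)) <-> (!p3 <-> p2)) <-> ((p3 -> (p3 <-> p1)) -> p2)) -> (p3 <-> ((p1 -> p3) <-> p1))) <-> ((p3 <-> !(p2 -> p3)) -> ((p3 -> (p1 <-> p1)) -> (!(p3 <-> p2) <-> ((p3 -> p2) <-> (p1 <-> p2))))) = 1 <-> 6 = 1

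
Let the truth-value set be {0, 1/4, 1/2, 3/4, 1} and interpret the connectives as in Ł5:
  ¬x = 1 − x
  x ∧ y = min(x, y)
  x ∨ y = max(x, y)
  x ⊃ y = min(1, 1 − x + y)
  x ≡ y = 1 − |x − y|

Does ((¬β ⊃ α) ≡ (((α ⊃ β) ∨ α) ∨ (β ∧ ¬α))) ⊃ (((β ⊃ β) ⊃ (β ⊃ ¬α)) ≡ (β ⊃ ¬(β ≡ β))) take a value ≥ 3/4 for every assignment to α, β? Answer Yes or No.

Counterexample: take α = 0, β = 3/4.
¬β = ¬3/4 = 1/4
¬β ⊃ α = 1/4 ⊃ 0 = 3/4
α ⊃ β = 0 ⊃ 3/4 = 1
(α ⊃ β) ∨ α = 1 ∨ 0 = 1
¬α = ¬0 = 1
β ∧ ¬α = 3/4 ∧ 1 = 3/4
((α ⊃ β) ∨ α) ∨ (β ∧ ¬α) = 1 ∨ 3/4 = 1
(¬β ⊃ α) ≡ (((α ⊃ β) ∨ α) ∨ (β ∧ ¬α)) = 3/4 ≡ 1 = 3/4
β ⊃ β = 3/4 ⊃ 3/4 = 1
¬α = ¬0 = 1
β ⊃ ¬α = 3/4 ⊃ 1 = 1
(β ⊃ β) ⊃ (β ⊃ ¬α) = 1 ⊃ 1 = 1
β ≡ β = 3/4 ≡ 3/4 = 1
¬(β ≡ β) = ¬1 = 0
β ⊃ ¬(β ≡ β) = 3/4 ⊃ 0 = 1/4
((β ⊃ β) ⊃ (β ⊃ ¬α)) ≡ (β ⊃ ¬(β ≡ β)) = 1 ≡ 1/4 = 1/4
((¬β ⊃ α) ≡ (((α ⊃ β) ∨ α) ∨ (β ∧ ¬α))) ⊃ (((β ⊃ β) ⊃ (β ⊃ ¬α)) ≡ (β ⊃ ¬(β ≡ β))) = 3/4 ⊃ 1/4 = 1/2
This gives 1/2, which is below 3/4.

No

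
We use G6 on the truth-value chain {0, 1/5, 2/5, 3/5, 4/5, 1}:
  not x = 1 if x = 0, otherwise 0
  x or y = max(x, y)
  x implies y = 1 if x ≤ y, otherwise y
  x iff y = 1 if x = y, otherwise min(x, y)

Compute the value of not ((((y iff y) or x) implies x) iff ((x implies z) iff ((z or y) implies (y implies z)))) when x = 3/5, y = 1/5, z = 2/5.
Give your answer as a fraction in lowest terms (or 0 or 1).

0

y iff y = 1/5 iff 1/5 = 1
(y iff y) or x = 1 or 3/5 = 1
((y iff y) or x) implies x = 1 implies 3/5 = 3/5
x implies z = 3/5 implies 2/5 = 2/5
z or y = 2/5 or 1/5 = 2/5
y implies z = 1/5 implies 2/5 = 1
(z or y) implies (y implies z) = 2/5 implies 1 = 1
(x implies z) iff ((z or y) implies (y implies z)) = 2/5 iff 1 = 2/5
(((y iff y) or x) implies x) iff ((x implies z) iff ((z or y) implies (y implies z))) = 3/5 iff 2/5 = 2/5
not ((((y iff y) or x) implies x) iff ((x implies z) iff ((z or y) implies (y implies z)))) = not 2/5 = 0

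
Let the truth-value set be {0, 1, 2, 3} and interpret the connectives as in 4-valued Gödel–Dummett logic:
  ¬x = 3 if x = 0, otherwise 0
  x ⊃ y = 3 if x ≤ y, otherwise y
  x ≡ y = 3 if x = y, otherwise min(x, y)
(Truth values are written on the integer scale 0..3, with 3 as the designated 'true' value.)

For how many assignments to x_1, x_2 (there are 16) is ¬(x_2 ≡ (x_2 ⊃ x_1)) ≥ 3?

x_1 = 0, x_2 = 0 ↦ 3  ≥
x_1 = 0, x_2 = 1 ↦ 3  ≥
x_1 = 0, x_2 = 2 ↦ 3  ≥
x_1 = 0, x_2 = 3 ↦ 3  ≥
x_1 = 1, x_2 = 0 ↦ 3  ≥
x_1 = 1, x_2 = 1 ↦ 0  <
x_1 = 1, x_2 = 2 ↦ 0  <
x_1 = 1, x_2 = 3 ↦ 0  <
x_1 = 2, x_2 = 0 ↦ 3  ≥
x_1 = 2, x_2 = 1 ↦ 0  <
x_1 = 2, x_2 = 2 ↦ 0  <
x_1 = 2, x_2 = 3 ↦ 0  <
x_1 = 3, x_2 = 0 ↦ 3  ≥
x_1 = 3, x_2 = 1 ↦ 0  <
x_1 = 3, x_2 = 2 ↦ 0  <
x_1 = 3, x_2 = 3 ↦ 0  <
So 7 of the 16 assignments meet the threshold.

7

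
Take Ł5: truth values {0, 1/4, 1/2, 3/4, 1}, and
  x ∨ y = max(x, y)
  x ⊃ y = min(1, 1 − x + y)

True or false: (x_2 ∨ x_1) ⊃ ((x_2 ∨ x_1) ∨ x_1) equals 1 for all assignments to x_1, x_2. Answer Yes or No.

Yes

At x_1 = 3/4, x_2 = 1, for instance:
x_2 ∨ x_1 = 1 ∨ 3/4 = 1
(x_2 ∨ x_1) ∨ x_1 = 1 ∨ 3/4 = 1
(x_2 ∨ x_1) ⊃ ((x_2 ∨ x_1) ∨ x_1) = 1 ⊃ 1 = 1
and checking the remaining 24 assignments likewise gives ≥ 1 in every case.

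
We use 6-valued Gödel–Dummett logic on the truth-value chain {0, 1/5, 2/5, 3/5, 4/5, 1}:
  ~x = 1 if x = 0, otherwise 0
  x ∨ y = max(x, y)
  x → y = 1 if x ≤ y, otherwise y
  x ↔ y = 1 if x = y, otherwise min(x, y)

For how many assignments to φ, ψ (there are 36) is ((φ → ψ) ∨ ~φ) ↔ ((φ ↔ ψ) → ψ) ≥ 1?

16

value 1: 16 assignments (counts)
value 4/5: 2 assignments
value 3/5: 3 assignments
value 2/5: 4 assignments
value 1/5: 5 assignments
value 0: 6 assignments
So 16 of the 36 assignments meet the threshold.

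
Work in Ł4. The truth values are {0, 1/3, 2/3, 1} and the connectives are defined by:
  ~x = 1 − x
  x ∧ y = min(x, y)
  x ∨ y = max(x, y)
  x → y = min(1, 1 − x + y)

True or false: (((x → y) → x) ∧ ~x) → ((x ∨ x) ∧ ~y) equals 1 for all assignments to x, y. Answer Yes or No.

Counterexample: take x = 1/3, y = 0.
x → y = 1/3 → 0 = 2/3
(x → y) → x = 2/3 → 1/3 = 2/3
~x = ~1/3 = 2/3
((x → y) → x) ∧ ~x = 2/3 ∧ 2/3 = 2/3
x ∨ x = 1/3 ∨ 1/3 = 1/3
~y = ~0 = 1
(x ∨ x) ∧ ~y = 1/3 ∧ 1 = 1/3
(((x → y) → x) ∧ ~x) → ((x ∨ x) ∧ ~y) = 2/3 → 1/3 = 2/3
This gives 2/3 ≠ 1.

No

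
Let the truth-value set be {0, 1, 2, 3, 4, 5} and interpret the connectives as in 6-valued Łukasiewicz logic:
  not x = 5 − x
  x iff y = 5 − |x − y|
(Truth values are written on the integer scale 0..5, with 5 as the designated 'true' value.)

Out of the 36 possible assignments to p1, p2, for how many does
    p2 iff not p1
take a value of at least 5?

value 5: 6 assignments (counts)
value 4: 10 assignments
value 3: 8 assignments
value 2: 6 assignments
value 1: 4 assignments
value 0: 2 assignments
So 6 of the 36 assignments meet the threshold.

6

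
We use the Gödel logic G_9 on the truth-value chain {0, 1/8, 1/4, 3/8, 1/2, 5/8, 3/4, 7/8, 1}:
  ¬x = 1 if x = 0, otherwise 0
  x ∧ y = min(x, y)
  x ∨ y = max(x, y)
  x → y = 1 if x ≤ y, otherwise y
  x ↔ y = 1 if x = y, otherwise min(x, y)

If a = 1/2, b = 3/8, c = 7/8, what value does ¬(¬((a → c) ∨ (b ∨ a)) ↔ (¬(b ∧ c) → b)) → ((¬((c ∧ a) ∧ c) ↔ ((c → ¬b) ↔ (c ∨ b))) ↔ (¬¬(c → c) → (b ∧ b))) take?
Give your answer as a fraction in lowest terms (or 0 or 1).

3/8

a → c = 1/2 → 7/8 = 1
b ∨ a = 3/8 ∨ 1/2 = 1/2
(a → c) ∨ (b ∨ a) = 1 ∨ 1/2 = 1
¬((a → c) ∨ (b ∨ a)) = ¬1 = 0
b ∧ c = 3/8 ∧ 7/8 = 3/8
¬(b ∧ c) = ¬3/8 = 0
¬(b ∧ c) → b = 0 → 3/8 = 1
¬((a → c) ∨ (b ∨ a)) ↔ (¬(b ∧ c) → b) = 0 ↔ 1 = 0
¬(¬((a → c) ∨ (b ∨ a)) ↔ (¬(b ∧ c) → b)) = ¬0 = 1
c ∧ a = 7/8 ∧ 1/2 = 1/2
(c ∧ a) ∧ c = 1/2 ∧ 7/8 = 1/2
¬((c ∧ a) ∧ c) = ¬1/2 = 0
¬b = ¬3/8 = 0
c → ¬b = 7/8 → 0 = 0
c ∨ b = 7/8 ∨ 3/8 = 7/8
(c → ¬b) ↔ (c ∨ b) = 0 ↔ 7/8 = 0
¬((c ∧ a) ∧ c) ↔ ((c → ¬b) ↔ (c ∨ b)) = 0 ↔ 0 = 1
c → c = 7/8 → 7/8 = 1
¬(c → c) = ¬1 = 0
¬¬(c → c) = ¬0 = 1
b ∧ b = 3/8 ∧ 3/8 = 3/8
¬¬(c → c) → (b ∧ b) = 1 → 3/8 = 3/8
(¬((c ∧ a) ∧ c) ↔ ((c → ¬b) ↔ (c ∨ b))) ↔ (¬¬(c → c) → (b ∧ b)) = 1 ↔ 3/8 = 3/8
¬(¬((a → c) ∨ (b ∨ a)) ↔ (¬(b ∧ c) → b)) → ((¬((c ∧ a) ∧ c) ↔ ((c → ¬b) ↔ (c ∨ b))) ↔ (¬¬(c → c) → (b ∧ b))) = 1 → 3/8 = 3/8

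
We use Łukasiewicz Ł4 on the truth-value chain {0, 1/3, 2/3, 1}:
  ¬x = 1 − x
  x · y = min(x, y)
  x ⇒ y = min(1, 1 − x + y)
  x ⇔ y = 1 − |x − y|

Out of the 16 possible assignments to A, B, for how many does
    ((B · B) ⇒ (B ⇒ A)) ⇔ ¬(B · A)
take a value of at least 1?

5

A = 0, B = 0 ↦ 1  ≥
A = 0, B = 1/3 ↦ 1  ≥
A = 0, B = 2/3 ↦ 2/3  <
A = 0, B = 1 ↦ 0  <
A = 1/3, B = 0 ↦ 1  ≥
A = 1/3, B = 1/3 ↦ 2/3  <
A = 1/3, B = 2/3 ↦ 2/3  <
A = 1/3, B = 1 ↦ 2/3  <
A = 2/3, B = 0 ↦ 1  ≥
A = 2/3, B = 1/3 ↦ 2/3  <
A = 2/3, B = 2/3 ↦ 1/3  <
A = 2/3, B = 1 ↦ 2/3  <
A = 1, B = 0 ↦ 1  ≥
A = 1, B = 1/3 ↦ 2/3  <
A = 1, B = 2/3 ↦ 1/3  <
A = 1, B = 1 ↦ 0  <
So 5 of the 16 assignments meet the threshold.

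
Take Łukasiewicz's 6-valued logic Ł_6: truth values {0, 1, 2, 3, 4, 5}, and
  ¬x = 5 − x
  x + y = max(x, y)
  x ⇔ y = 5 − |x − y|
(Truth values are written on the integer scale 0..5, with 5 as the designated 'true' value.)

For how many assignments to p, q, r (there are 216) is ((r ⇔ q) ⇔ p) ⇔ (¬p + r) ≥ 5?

39

value 5: 39 assignments (counts)
value 4: 67 assignments
value 3: 51 assignments
value 2: 33 assignments
value 1: 18 assignments
value 0: 8 assignments
So 39 of the 216 assignments meet the threshold.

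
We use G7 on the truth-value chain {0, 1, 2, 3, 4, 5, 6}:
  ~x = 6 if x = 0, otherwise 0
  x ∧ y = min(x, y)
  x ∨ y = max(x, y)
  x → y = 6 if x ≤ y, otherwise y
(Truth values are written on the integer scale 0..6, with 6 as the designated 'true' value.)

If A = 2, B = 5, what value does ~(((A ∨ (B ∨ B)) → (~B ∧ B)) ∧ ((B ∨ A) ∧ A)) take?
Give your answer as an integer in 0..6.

6

B ∨ B = 5 ∨ 5 = 5
A ∨ (B ∨ B) = 2 ∨ 5 = 5
~B = ~5 = 0
~B ∧ B = 0 ∧ 5 = 0
(A ∨ (B ∨ B)) → (~B ∧ B) = 5 → 0 = 0
B ∨ A = 5 ∨ 2 = 5
(B ∨ A) ∧ A = 5 ∧ 2 = 2
((A ∨ (B ∨ B)) → (~B ∧ B)) ∧ ((B ∨ A) ∧ A) = 0 ∧ 2 = 0
~(((A ∨ (B ∨ B)) → (~B ∧ B)) ∧ ((B ∨ A) ∧ A)) = ~0 = 6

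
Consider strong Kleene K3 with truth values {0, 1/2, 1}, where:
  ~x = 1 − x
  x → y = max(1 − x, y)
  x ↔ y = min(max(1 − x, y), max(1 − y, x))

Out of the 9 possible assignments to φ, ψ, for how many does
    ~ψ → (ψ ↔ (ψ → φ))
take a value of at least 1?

3

φ = 0, ψ = 0 ↦ 0  <
φ = 0, ψ = 1/2 ↦ 1/2  <
φ = 0, ψ = 1 ↦ 1  ≥
φ = 1/2, ψ = 0 ↦ 0  <
φ = 1/2, ψ = 1/2 ↦ 1/2  <
φ = 1/2, ψ = 1 ↦ 1  ≥
φ = 1, ψ = 0 ↦ 0  <
φ = 1, ψ = 1/2 ↦ 1/2  <
φ = 1, ψ = 1 ↦ 1  ≥
So 3 of the 9 assignments meet the threshold.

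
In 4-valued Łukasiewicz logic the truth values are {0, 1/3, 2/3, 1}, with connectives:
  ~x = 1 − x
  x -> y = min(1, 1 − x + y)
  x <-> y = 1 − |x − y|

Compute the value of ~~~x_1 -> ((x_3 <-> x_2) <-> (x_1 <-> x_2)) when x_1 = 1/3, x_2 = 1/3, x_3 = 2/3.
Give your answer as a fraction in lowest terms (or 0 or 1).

~x_1 = ~1/3 = 2/3
~~x_1 = ~2/3 = 1/3
~~~x_1 = ~1/3 = 2/3
x_3 <-> x_2 = 2/3 <-> 1/3 = 2/3
x_1 <-> x_2 = 1/3 <-> 1/3 = 1
(x_3 <-> x_2) <-> (x_1 <-> x_2) = 2/3 <-> 1 = 2/3
~~~x_1 -> ((x_3 <-> x_2) <-> (x_1 <-> x_2)) = 2/3 -> 2/3 = 1

1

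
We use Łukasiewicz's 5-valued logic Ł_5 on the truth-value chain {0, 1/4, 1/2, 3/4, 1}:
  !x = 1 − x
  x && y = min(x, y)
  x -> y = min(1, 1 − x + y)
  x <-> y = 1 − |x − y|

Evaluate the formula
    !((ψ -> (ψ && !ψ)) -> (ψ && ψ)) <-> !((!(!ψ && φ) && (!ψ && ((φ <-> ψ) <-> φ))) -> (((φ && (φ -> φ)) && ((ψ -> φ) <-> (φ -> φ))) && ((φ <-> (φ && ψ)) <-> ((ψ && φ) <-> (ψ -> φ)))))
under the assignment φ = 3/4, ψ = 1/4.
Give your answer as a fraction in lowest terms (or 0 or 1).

1/4

!ψ = !1/4 = 3/4
ψ && !ψ = 1/4 && 3/4 = 1/4
ψ -> (ψ && !ψ) = 1/4 -> 1/4 = 1
ψ && ψ = 1/4 && 1/4 = 1/4
(ψ -> (ψ && !ψ)) -> (ψ && ψ) = 1 -> 1/4 = 1/4
!((ψ -> (ψ && !ψ)) -> (ψ && ψ)) = !1/4 = 3/4
!ψ = !1/4 = 3/4
!ψ && φ = 3/4 && 3/4 = 3/4
!(!ψ && φ) = !3/4 = 1/4
!ψ = !1/4 = 3/4
φ <-> ψ = 3/4 <-> 1/4 = 1/2
(φ <-> ψ) <-> φ = 1/2 <-> 3/4 = 3/4
!ψ && ((φ <-> ψ) <-> φ) = 3/4 && 3/4 = 3/4
!(!ψ && φ) && (!ψ && ((φ <-> ψ) <-> φ)) = 1/4 && 3/4 = 1/4
φ -> φ = 3/4 -> 3/4 = 1
φ && (φ -> φ) = 3/4 && 1 = 3/4
ψ -> φ = 1/4 -> 3/4 = 1
φ -> φ = 3/4 -> 3/4 = 1
(ψ -> φ) <-> (φ -> φ) = 1 <-> 1 = 1
(φ && (φ -> φ)) && ((ψ -> φ) <-> (φ -> φ)) = 3/4 && 1 = 3/4
φ && ψ = 3/4 && 1/4 = 1/4
φ <-> (φ && ψ) = 3/4 <-> 1/4 = 1/2
ψ && φ = 1/4 && 3/4 = 1/4
ψ -> φ = 1/4 -> 3/4 = 1
(ψ && φ) <-> (ψ -> φ) = 1/4 <-> 1 = 1/4
(φ <-> (φ && ψ)) <-> ((ψ && φ) <-> (ψ -> φ)) = 1/2 <-> 1/4 = 3/4
((φ && (φ -> φ)) && ((ψ -> φ) <-> (φ -> φ))) && ((φ <-> (φ && ψ)) <-> ((ψ && φ) <-> (ψ -> φ))) = 3/4 && 3/4 = 3/4
(!(!ψ && φ) && (!ψ && ((φ <-> ψ) <-> φ))) -> (((φ && (φ -> φ)) && ((ψ -> φ) <-> (φ -> φ))) && ((φ <-> (φ && ψ)) <-> ((ψ && φ) <-> (ψ -> φ)))) = 1/4 -> 3/4 = 1
!((!(!ψ && φ) && (!ψ && ((φ <-> ψ) <-> φ))) -> (((φ && (φ -> φ)) && ((ψ -> φ) <-> (φ -> φ))) && ((φ <-> (φ && ψ)) <-> ((ψ && φ) <-> (ψ -> φ))))) = !1 = 0
!((ψ -> (ψ && !ψ)) -> (ψ && ψ)) <-> !((!(!ψ && φ) && (!ψ && ((φ <-> ψ) <-> φ))) -> (((φ && (φ -> φ)) && ((ψ -> φ) <-> (φ -> φ))) && ((φ <-> (φ && ψ)) <-> ((ψ && φ) <-> (ψ -> φ))))) = 3/4 <-> 0 = 1/4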